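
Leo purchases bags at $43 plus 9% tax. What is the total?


Calculate the tax:
9% of $43 = $3.87
Add tax to price:
$43 + $3.87 = $46.87

$46.87


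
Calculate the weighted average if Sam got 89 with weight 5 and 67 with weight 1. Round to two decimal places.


Weighted sum:
5 x 89 + 1 x 67 = 512
Total weight:
5 + 1 = 6
Weighted average:
512 / 6 = 85.3333... ≈ 85.33

85.33


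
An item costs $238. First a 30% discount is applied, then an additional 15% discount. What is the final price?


First discount:
30% of $238 = $71.40
Price after first discount:
$238 - $71.40 = $166.60
Second discount:
15% of $166.60 = $24.99
Final price:
$166.60 - $24.99 = $141.61

$141.61


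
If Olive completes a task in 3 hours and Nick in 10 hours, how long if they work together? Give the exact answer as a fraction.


Olive's rate: 1/3 of the job per hour
Nick's rate: 1/10 of the job per hour
Combined rate: 1/3 + 1/10 = 13/30 per hour
Time = 1 / (13/30) = 30/13 hours (≈ 2.31 hours)

30/13 hours


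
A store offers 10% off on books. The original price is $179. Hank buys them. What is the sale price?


Calculate the discount amount:
10% of $179 = $17.90
Subtract from original:
$179 - $17.90 = $161.10

$161.10


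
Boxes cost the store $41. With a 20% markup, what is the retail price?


Calculate the markup amount:
20% of $41 = $8.20
Add to cost:
$41 + $8.20 = $49.20

$49.20


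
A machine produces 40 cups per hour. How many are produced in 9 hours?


Production rate: 40 cups per hour
Time: 9 hours
Total: 40 x 9 = 360 cups

360 cups


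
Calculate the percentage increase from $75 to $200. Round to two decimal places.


Find the absolute change:
|200 - 75| = 125
Divide by original and multiply by 100:
125 / 75 x 100 = 166.6666...% ≈ 166.67%

166.67%


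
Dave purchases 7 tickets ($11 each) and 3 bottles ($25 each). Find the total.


Cost of tickets:
7 x $11 = $77
Cost of bottles:
3 x $25 = $75
Add both:
$77 + $75 = $152

$152


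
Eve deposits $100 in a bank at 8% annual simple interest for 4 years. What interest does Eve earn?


Use the formula I = P x R x T / 100
P x R x T = 100 x 8 x 4 = 3200
I = 3200 / 100 = $32

$32


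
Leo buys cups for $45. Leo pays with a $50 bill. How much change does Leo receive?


Start with the amount paid:
$50
Subtract the price:
$50 - $45 = $5

$5


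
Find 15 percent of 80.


Convert percentage to decimal:
15% = 0.15
Multiply:
80 x 0.15 = 12

12


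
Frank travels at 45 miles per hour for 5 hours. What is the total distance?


Use the formula: distance = speed x time
Speed = 45 mph, Time = 5 hours
45 x 5 = 225 miles

225 miles


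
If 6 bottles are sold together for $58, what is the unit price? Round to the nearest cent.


Total cost: $58
Number of items: 6
Unit price: $58 / 6 = $9.6666... ≈ $9.67

$9.67


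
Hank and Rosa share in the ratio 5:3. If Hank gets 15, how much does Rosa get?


Find the multiplier:
15 / 5 = 3
Apply to Rosa's share:
3 x 3 = 9

9


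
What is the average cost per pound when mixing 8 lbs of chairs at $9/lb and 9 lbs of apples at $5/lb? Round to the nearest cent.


Cost of chairs:
8 x $9 = $72
Cost of apples:
9 x $5 = $45
Total cost: $72 + $45 = $117
Total weight: 17 lbs
Average: $117 / 17 = $6.8823... ≈ $6.88/lb

$6.88/lb


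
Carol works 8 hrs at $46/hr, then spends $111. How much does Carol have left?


Calculate earnings:
8 x $46 = $368
Subtract spending:
$368 - $111 = $257

$257


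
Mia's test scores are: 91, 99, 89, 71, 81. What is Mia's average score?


Add the scores:
91 + 99 + 89 + 71 + 81 = 431
Divide by the number of tests:
431 / 5 = 86.2

86.2


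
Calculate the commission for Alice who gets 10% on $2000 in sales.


Convert rate to decimal:
10% = 0.1
Multiply by sales:
$2000 x 0.1 = $200

$200


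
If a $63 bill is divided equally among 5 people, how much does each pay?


Total bill: $63
Number of people: 5
Each pays: $63 / 5 = $12.60

$12.60


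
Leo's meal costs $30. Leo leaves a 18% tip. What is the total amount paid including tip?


Calculate the tip:
18% of $30 = $5.40
Add tip to meal cost:
$30 + $5.40 = $35.40

$35.40


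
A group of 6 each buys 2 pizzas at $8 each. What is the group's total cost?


Cost per person:
2 x $8 = $16
Group total:
6 x $16 = $96

$96


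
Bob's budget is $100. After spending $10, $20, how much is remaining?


Add up expenses:
$10 + $20 = $30
Subtract from budget:
$100 - $30 = $70

$70


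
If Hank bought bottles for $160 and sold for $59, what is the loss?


Selling price = $59
Cost price = $160
Loss = cost price - selling price:
Loss = $160 - $59 = $101

$101


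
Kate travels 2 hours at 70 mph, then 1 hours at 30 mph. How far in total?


Leg 1 distance:
70 x 2 = 140 miles
Leg 2 distance:
30 x 1 = 30 miles
Total distance:
140 + 30 = 170 miles

170 miles


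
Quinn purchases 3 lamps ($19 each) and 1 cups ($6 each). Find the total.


Cost of lamps:
3 x $19 = $57
Cost of cups:
1 x $6 = $6
Add both:
$57 + $6 = $63

$63


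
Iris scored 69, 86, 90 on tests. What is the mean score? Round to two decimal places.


Add the scores:
69 + 86 + 90 = 245
Divide by the number of tests:
245 / 3 = 81.6666... ≈ 81.67

81.67


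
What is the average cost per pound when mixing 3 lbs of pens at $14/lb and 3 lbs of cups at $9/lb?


Cost of pens:
3 x $14 = $42
Cost of cups:
3 x $9 = $27
Total cost: $42 + $27 = $69
Total weight: 6 lbs
Average: $69 / 6 = $11.50/lb

$11.50/lb


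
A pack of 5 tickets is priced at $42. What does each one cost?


Total cost: $42
Number of items: 5
Unit price: $42 / 5 = $8.40

$8.40


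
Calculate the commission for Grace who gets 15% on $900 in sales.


Convert rate to decimal:
15% = 0.15
Multiply by sales:
$900 x 0.15 = $135

$135


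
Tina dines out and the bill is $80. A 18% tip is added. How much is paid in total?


Calculate the tip:
18% of $80 = $14.40
Add tip to meal cost:
$80 + $14.40 = $94.40

$94.40


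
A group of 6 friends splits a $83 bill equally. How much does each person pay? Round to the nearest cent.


Total bill: $83
Number of people: 6
Each pays: $83 / 6 = $13.8333... ≈ $13.83

$13.83


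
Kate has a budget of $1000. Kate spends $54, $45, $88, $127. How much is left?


Add up expenses:
$54 + $45 + $88 + $127 = $314
Subtract from budget:
$1000 - $314 = $686

$686


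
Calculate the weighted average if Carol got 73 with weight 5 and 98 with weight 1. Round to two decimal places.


Weighted sum:
5 x 73 + 1 x 98 = 463
Total weight:
5 + 1 = 6
Weighted average:
463 / 6 = 77.1666... ≈ 77.17

77.17


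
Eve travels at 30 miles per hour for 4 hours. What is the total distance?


Use the formula: distance = speed x time
Speed = 30 mph, Time = 4 hours
30 x 4 = 120 miles

120 miles


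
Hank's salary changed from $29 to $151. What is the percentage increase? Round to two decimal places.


Find the absolute change:
|151 - 29| = 122
Divide by original and multiply by 100:
122 / 29 x 100 = 420.6896...% ≈ 420.69%

420.69%


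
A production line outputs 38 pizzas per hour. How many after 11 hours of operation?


Production rate: 38 pizzas per hour
Time: 11 hours
Total: 38 x 11 = 418 pizzas

418 pizzas


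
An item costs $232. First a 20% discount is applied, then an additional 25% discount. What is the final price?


First discount:
20% of $232 = $46.40
Price after first discount:
$232 - $46.40 = $185.60
Second discount:
25% of $185.60 = $46.40
Final price:
$185.60 - $46.40 = $139.20

$139.20


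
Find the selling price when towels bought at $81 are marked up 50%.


Calculate the markup amount:
50% of $81 = $40.50
Add to cost:
$81 + $40.50 = $121.50

$121.50


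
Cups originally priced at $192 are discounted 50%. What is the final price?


Calculate the discount amount:
50% of $192 = $96
Subtract from original:
$192 - $96 = $96

$96


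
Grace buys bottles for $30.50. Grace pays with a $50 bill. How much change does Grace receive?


Start with the amount paid:
$50
Subtract the price:
$50 - $30.50 = $19.50

$19.50


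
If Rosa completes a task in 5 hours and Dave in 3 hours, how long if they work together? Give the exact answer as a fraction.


Rosa's rate: 1/5 of the job per hour
Dave's rate: 1/3 of the job per hour
Combined rate: 1/5 + 1/3 = 8/15 per hour
Time = 1 / (8/15) = 15/8 hours (≈ 1.88 hours)

15/8 hours


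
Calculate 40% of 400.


Convert percentage to decimal:
40% = 0.4
Multiply:
400 x 0.4 = 160

160


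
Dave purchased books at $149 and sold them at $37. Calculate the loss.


Selling price = $37
Cost price = $149
Loss = cost price - selling price:
Loss = $149 - $37 = $112

$112


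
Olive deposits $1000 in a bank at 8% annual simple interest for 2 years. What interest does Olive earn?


Use the formula I = P x R x T / 100
P x R x T = 1000 x 8 x 2 = 16000
I = 16000 / 100 = $160

$160


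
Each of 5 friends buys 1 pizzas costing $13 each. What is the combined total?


Cost per person:
1 x $13 = $13
Group total:
5 x $13 = $65

$65


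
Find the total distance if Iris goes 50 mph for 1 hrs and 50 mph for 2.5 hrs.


Leg 1 distance:
50 x 1 = 50 miles
Leg 2 distance:
50 x 2.5 = 125 miles
Total distance:
50 + 125 = 175 miles

175 miles


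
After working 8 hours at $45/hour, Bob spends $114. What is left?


Calculate earnings:
8 x $45 = $360
Subtract spending:
$360 - $114 = $246

$246


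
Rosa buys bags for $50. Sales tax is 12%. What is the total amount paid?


Calculate the tax:
12% of $50 = $6
Add tax to price:
$50 + $6 = $56

$56


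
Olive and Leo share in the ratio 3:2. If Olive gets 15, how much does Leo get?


Find the multiplier:
15 / 3 = 5
Apply to Leo's share:
2 x 5 = 10

10


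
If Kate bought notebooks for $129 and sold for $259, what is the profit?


Selling price = $259
Cost price = $129
Profit = selling price - cost price:
Profit = $259 - $129 = $130

$130


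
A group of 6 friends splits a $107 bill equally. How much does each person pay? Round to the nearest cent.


Total bill: $107
Number of people: 6
Each pays: $107 / 6 = $17.8333... ≈ $17.83

$17.83


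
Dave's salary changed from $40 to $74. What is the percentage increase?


Find the absolute change:
|74 - 40| = 34
Divide by original and multiply by 100:
34 / 40 x 100 = 85%

85%


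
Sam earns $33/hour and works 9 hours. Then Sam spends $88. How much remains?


Calculate earnings:
9 x $33 = $297
Subtract spending:
$297 - $88 = $209

$209


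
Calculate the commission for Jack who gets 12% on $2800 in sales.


Convert rate to decimal:
12% = 0.12
Multiply by sales:
$2800 x 0.12 = $336

$336


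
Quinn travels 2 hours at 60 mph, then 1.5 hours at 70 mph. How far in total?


Leg 1 distance:
60 x 2 = 120 miles
Leg 2 distance:
70 x 1.5 = 105 miles
Total distance:
120 + 105 = 225 miles

225 miles


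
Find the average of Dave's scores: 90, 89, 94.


Add the scores:
90 + 89 + 94 = 273
Divide by the number of tests:
273 / 3 = 91

91


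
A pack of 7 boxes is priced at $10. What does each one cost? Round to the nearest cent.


Total cost: $10
Number of items: 7
Unit price: $10 / 7 = $1.4285... ≈ $1.43

$1.43


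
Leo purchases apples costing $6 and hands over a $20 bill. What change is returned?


Start with the amount paid:
$20
Subtract the price:
$20 - $6 = $14

$14


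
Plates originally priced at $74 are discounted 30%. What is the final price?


Calculate the discount amount:
30% of $74 = $22.20
Subtract from original:
$74 - $22.20 = $51.80

$51.80


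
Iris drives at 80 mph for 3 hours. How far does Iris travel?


Use the formula: distance = speed x time
Speed = 80 mph, Time = 3 hours
80 x 3 = 240 miles

240 miles


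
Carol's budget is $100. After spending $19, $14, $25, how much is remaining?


Add up expenses:
$19 + $14 + $25 = $58
Subtract from budget:
$100 - $58 = $42

$42


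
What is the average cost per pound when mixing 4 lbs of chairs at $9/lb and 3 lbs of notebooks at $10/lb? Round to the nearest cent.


Cost of chairs:
4 x $9 = $36
Cost of notebooks:
3 x $10 = $30
Total cost: $36 + $30 = $66
Total weight: 7 lbs
Average: $66 / 7 = $9.4285... ≈ $9.43/lb

$9.43/lb


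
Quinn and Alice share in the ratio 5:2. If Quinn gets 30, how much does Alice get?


Find the multiplier:
30 / 5 = 6
Apply to Alice's share:
2 x 6 = 12

12


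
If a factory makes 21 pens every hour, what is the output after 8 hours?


Production rate: 21 pens per hour
Time: 8 hours
Total: 21 x 8 = 168 pens

168 pens


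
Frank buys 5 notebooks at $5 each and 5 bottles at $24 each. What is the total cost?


Cost of notebooks:
5 x $5 = $25
Cost of bottles:
5 x $24 = $120
Add both:
$25 + $120 = $145

$145


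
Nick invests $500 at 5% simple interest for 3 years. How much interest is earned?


Use the formula I = P x R x T / 100
P x R x T = 500 x 5 x 3 = 7500
I = 7500 / 100 = $75

$75


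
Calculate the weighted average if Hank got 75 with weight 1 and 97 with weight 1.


Weighted sum:
1 x 75 + 1 x 97 = 172
Total weight:
1 + 1 = 2
Weighted average:
172 / 2 = 86

86


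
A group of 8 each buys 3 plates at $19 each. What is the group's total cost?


Cost per person:
3 x $19 = $57
Group total:
8 x $57 = $456

$456


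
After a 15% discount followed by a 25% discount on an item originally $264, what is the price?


First discount:
15% of $264 = $39.60
Price after first discount:
$264 - $39.60 = $224.40
Second discount:
25% of $224.40 = $56.10
Final price:
$224.40 - $56.10 = $168.30

$168.30


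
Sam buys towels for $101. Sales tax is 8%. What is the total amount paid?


Calculate the tax:
8% of $101 = $8.08
Add tax to price:
$101 + $8.08 = $109.08

$109.08


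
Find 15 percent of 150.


Convert percentage to decimal:
15% = 0.15
Multiply:
150 x 0.15 = 22.5

22.5


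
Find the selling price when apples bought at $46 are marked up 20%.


Calculate the markup amount:
20% of $46 = $9.20
Add to cost:
$46 + $9.20 = $55.20

$55.20


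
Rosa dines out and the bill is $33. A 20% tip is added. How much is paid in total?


Calculate the tip:
20% of $33 = $6.60
Add tip to meal cost:
$33 + $6.60 = $39.60

$39.60


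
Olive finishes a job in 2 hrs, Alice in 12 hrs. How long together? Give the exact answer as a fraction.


Olive's rate: 1/2 of the job per hour
Alice's rate: 1/12 of the job per hour
Combined rate: 1/2 + 1/12 = 7/12 per hour
Time = 1 / (7/12) = 12/7 hours (≈ 1.71 hours)

12/7 hours


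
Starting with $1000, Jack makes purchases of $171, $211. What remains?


Add up expenses:
$171 + $211 = $382
Subtract from budget:
$1000 - $382 = $618

$618


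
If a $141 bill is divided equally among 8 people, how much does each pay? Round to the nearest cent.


Total bill: $141
Number of people: 8
Each pays: $141 / 8 = $17.625 ≈ $17.63

$17.63


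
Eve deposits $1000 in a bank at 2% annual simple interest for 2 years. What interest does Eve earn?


Use the formula I = P x R x T / 100
P x R x T = 1000 x 2 x 2 = 4000
I = 4000 / 100 = $40

$40


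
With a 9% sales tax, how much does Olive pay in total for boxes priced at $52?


Calculate the tax:
9% of $52 = $4.68
Add tax to price:
$52 + $4.68 = $56.68

$56.68


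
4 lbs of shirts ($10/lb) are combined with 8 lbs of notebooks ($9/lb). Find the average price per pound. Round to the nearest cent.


Cost of shirts:
4 x $10 = $40
Cost of notebooks:
8 x $9 = $72
Total cost: $40 + $72 = $112
Total weight: 12 lbs
Average: $112 / 12 = $9.3333... ≈ $9.33/lb

$9.33/lb


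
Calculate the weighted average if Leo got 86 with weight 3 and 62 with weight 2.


Weighted sum:
3 x 86 + 2 x 62 = 382
Total weight:
3 + 2 = 5
Weighted average:
382 / 5 = 76.4

76.4


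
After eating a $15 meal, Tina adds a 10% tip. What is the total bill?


Calculate the tip:
10% of $15 = $1.50
Add tip to meal cost:
$15 + $1.50 = $16.50

$16.50


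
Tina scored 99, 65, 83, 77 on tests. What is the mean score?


Add the scores:
99 + 65 + 83 + 77 = 324
Divide by the number of tests:
324 / 4 = 81

81


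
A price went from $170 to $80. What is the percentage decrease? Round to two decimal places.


Find the absolute change:
|80 - 170| = 90
Divide by original and multiply by 100:
90 / 170 x 100 = 52.9411...% ≈ 52.94%

52.94%


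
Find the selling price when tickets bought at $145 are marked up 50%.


Calculate the markup amount:
50% of $145 = $72.50
Add to cost:
$145 + $72.50 = $217.50

$217.50


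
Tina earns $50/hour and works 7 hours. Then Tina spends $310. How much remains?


Calculate earnings:
7 x $50 = $350
Subtract spending:
$350 - $310 = $40

$40


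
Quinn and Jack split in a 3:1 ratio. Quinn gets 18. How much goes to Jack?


Find the multiplier:
18 / 3 = 6
Apply to Jack's share:
1 x 6 = 6

6


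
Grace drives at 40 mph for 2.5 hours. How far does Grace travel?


Use the formula: distance = speed x time
Speed = 40 mph, Time = 2.5 hours
40 x 2.5 = 100 miles

100 miles


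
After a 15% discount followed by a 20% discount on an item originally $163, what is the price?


First discount:
15% of $163 = $24.45
Price after first discount:
$163 - $24.45 = $138.55
Second discount:
20% of $138.55 = $27.71
Final price:
$138.55 - $27.71 = $110.84

$110.84


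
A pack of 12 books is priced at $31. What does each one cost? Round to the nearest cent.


Total cost: $31
Number of items: 12
Unit price: $31 / 12 = $2.5833... ≈ $2.58

$2.58


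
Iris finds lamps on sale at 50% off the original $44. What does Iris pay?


Calculate the discount amount:
50% of $44 = $22
Subtract from original:
$44 - $22 = $22

$22


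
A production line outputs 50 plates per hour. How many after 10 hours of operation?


Production rate: 50 plates per hour
Time: 10 hours
Total: 50 x 10 = 500 plates

500 plates


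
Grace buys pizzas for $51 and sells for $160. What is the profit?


Selling price = $160
Cost price = $51
Profit = selling price - cost price:
Profit = $160 - $51 = $109

$109


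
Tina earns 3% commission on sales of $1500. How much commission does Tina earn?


Convert rate to decimal:
3% = 0.03
Multiply by sales:
$1500 x 0.03 = $45

$45


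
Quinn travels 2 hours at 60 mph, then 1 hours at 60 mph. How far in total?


Leg 1 distance:
60 x 2 = 120 miles
Leg 2 distance:
60 x 1 = 60 miles
Total distance:
120 + 60 = 180 miles

180 miles


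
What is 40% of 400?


Convert percentage to decimal:
40% = 0.4
Multiply:
400 x 0.4 = 160

160


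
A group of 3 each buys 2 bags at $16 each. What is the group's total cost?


Cost per person:
2 x $16 = $32
Group total:
3 x $32 = $96

$96


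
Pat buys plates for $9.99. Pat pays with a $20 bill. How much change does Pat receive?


Start with the amount paid:
$20
Subtract the price:
$20 - $9.99 = $10.01

$10.01


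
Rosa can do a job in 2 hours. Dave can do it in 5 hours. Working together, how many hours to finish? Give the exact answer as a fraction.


Rosa's rate: 1/2 of the job per hour
Dave's rate: 1/5 of the job per hour
Combined rate: 1/2 + 1/5 = 7/10 per hour
Time = 1 / (7/10) = 10/7 hours (≈ 1.43 hours)

10/7 hours


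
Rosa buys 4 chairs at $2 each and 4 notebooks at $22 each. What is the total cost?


Cost of chairs:
4 x $2 = $8
Cost of notebooks:
4 x $22 = $88
Add both:
$8 + $88 = $96

$96


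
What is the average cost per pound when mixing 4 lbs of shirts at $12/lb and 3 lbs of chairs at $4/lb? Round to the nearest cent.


Cost of shirts:
4 x $12 = $48
Cost of chairs:
3 x $4 = $12
Total cost: $48 + $12 = $60
Total weight: 7 lbs
Average: $60 / 7 = $8.5714... ≈ $8.57/lb

$8.57/lb


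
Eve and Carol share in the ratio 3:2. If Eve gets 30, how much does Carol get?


Find the multiplier:
30 / 3 = 10
Apply to Carol's share:
2 x 10 = 20

20


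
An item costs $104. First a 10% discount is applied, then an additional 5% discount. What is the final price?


First discount:
10% of $104 = $10.40
Price after first discount:
$104 - $10.40 = $93.60
Second discount:
5% of $93.60 = $4.68
Final price:
$93.60 - $4.68 = $88.92

$88.92


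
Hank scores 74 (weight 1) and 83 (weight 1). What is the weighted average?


Weighted sum:
1 x 74 + 1 x 83 = 157
Total weight:
1 + 1 = 2
Weighted average:
157 / 2 = 78.5

78.5


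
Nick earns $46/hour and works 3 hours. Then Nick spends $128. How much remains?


Calculate earnings:
3 x $46 = $138
Subtract spending:
$138 - $128 = $10

$10


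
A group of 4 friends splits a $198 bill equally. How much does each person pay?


Total bill: $198
Number of people: 4
Each pays: $198 / 4 = $49.50

$49.50


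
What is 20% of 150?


Convert percentage to decimal:
20% = 0.2
Multiply:
150 x 0.2 = 30

30


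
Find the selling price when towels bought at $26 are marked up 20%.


Calculate the markup amount:
20% of $26 = $5.20
Add to cost:
$26 + $5.20 = $31.20

$31.20


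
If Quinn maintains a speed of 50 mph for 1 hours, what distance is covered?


Use the formula: distance = speed x time
Speed = 50 mph, Time = 1 hours
50 x 1 = 50 miles

50 miles


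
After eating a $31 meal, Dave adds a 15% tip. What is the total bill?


Calculate the tip:
15% of $31 = $4.65
Add tip to meal cost:
$31 + $4.65 = $35.65

$35.65


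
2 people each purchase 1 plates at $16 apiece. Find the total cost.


Cost per person:
1 x $16 = $16
Group total:
2 x $16 = $32

$32


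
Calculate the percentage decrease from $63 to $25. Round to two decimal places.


Find the absolute change:
|25 - 63| = 38
Divide by original and multiply by 100:
38 / 63 x 100 = 60.3174...% ≈ 60.32%

60.32%


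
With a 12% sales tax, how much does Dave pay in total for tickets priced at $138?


Calculate the tax:
12% of $138 = $16.56
Add tax to price:
$138 + $16.56 = $154.56

$154.56


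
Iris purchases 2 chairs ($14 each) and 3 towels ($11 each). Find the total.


Cost of chairs:
2 x $14 = $28
Cost of towels:
3 x $11 = $33
Add both:
$28 + $33 = $61

$61


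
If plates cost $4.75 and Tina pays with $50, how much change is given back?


Start with the amount paid:
$50
Subtract the price:
$50 - $4.75 = $45.25

$45.25


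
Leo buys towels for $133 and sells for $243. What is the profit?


Selling price = $243
Cost price = $133
Profit = selling price - cost price:
Profit = $243 - $133 = $110

$110


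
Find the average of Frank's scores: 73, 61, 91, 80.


Add the scores:
73 + 61 + 91 + 80 = 305
Divide by the number of tests:
305 / 4 = 76.25

76.25


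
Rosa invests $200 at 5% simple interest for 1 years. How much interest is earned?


Use the formula I = P x R x T / 100
P x R x T = 200 x 5 x 1 = 1000
I = 1000 / 100 = $10

$10


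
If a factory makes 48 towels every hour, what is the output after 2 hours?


Production rate: 48 towels per hour
Time: 2 hours
Total: 48 x 2 = 96 towels

96 towels


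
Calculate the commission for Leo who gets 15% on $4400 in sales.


Convert rate to decimal:
15% = 0.15
Multiply by sales:
$4400 x 0.15 = $660

$660


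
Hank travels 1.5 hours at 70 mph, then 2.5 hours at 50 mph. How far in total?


Leg 1 distance:
70 x 1.5 = 105 miles
Leg 2 distance:
50 x 2.5 = 125 miles
Total distance:
105 + 125 = 230 miles

230 miles


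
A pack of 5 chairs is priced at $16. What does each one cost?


Total cost: $16
Number of items: 5
Unit price: $16 / 5 = $3.20

$3.20


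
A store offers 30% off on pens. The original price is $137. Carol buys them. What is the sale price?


Calculate the discount amount:
30% of $137 = $41.10
Subtract from original:
$137 - $41.10 = $95.90

$95.90


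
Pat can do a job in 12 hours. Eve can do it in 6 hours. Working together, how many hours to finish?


Pat's rate: 1/12 of the job per hour
Eve's rate: 1/6 of the job per hour
Combined rate: 1/12 + 1/6 = 1/4 per hour
Time = 1 / (1/4) = 4 hours

4 hours


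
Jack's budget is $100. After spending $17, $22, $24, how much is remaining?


Add up expenses:
$17 + $22 + $24 = $63
Subtract from budget:
$100 - $63 = $37

$37


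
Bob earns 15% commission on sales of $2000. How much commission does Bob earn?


Convert rate to decimal:
15% = 0.15
Multiply by sales:
$2000 x 0.15 = $300

$300


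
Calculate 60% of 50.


Convert percentage to decimal:
60% = 0.6
Multiply:
50 x 0.6 = 30

30


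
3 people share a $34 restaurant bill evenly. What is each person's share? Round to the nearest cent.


Total bill: $34
Number of people: 3
Each pays: $34 / 3 = $11.3333... ≈ $11.33

$11.33


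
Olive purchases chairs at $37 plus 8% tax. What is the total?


Calculate the tax:
8% of $37 = $2.96
Add tax to price:
$37 + $2.96 = $39.96

$39.96


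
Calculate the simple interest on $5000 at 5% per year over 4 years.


Use the formula I = P x R x T / 100
P x R x T = 5000 x 5 x 4 = 100000
I = 100000 / 100 = $1000

$1000


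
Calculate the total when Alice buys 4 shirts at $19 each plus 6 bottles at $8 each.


Cost of shirts:
4 x $19 = $76
Cost of bottles:
6 x $8 = $48
Add both:
$76 + $48 = $124

$124


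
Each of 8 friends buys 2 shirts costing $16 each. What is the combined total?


Cost per person:
2 x $16 = $32
Group total:
8 x $32 = $256

$256


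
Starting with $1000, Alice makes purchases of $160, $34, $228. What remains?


Add up expenses:
$160 + $34 + $228 = $422
Subtract from budget:
$1000 - $422 = $578

$578


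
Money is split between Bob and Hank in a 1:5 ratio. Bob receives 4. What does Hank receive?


Find the multiplier:
4 / 1 = 4
Apply to Hank's share:
5 x 4 = 20

20


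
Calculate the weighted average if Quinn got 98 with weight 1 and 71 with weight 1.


Weighted sum:
1 x 98 + 1 x 71 = 169
Total weight:
1 + 1 = 2
Weighted average:
169 / 2 = 84.5

84.5


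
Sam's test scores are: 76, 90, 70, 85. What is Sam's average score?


Add the scores:
76 + 90 + 70 + 85 = 321
Divide by the number of tests:
321 / 4 = 80.25

80.25


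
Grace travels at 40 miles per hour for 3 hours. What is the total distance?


Use the formula: distance = speed x time
Speed = 40 mph, Time = 3 hours
40 x 3 = 120 miles

120 miles


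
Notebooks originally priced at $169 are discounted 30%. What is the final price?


Calculate the discount amount:
30% of $169 = $50.70
Subtract from original:
$169 - $50.70 = $118.30

$118.30


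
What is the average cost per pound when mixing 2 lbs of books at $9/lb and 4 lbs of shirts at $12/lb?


Cost of books:
2 x $9 = $18
Cost of shirts:
4 x $12 = $48
Total cost: $18 + $48 = $66
Total weight: 6 lbs
Average: $66 / 6 = $11/lb

$11/lb


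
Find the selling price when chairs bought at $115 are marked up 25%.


Calculate the markup amount:
25% of $115 = $28.75
Add to cost:
$115 + $28.75 = $143.75

$143.75


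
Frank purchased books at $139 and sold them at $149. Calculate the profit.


Selling price = $149
Cost price = $139
Profit = selling price - cost price:
Profit = $149 - $139 = $10

$10


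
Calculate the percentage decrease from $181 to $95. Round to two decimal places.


Find the absolute change:
|95 - 181| = 86
Divide by original and multiply by 100:
86 / 181 x 100 = 47.5138...% ≈ 47.51%

47.51%


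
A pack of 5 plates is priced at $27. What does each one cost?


Total cost: $27
Number of items: 5
Unit price: $27 / 5 = $5.40

$5.40


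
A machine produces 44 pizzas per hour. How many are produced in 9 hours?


Production rate: 44 pizzas per hour
Time: 9 hours
Total: 44 x 9 = 396 pizzas

396 pizzas


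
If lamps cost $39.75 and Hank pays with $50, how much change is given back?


Start with the amount paid:
$50
Subtract the price:
$50 - $39.75 = $10.25

$10.25


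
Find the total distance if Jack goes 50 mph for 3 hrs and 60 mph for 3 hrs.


Leg 1 distance:
50 x 3 = 150 miles
Leg 2 distance:
60 x 3 = 180 miles
Total distance:
150 + 180 = 330 miles

330 miles


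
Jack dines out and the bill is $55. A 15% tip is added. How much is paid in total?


Calculate the tip:
15% of $55 = $8.25
Add tip to meal cost:
$55 + $8.25 = $63.25

$63.25


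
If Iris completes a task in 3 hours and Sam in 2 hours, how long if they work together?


Iris's rate: 1/3 of the job per hour
Sam's rate: 1/2 of the job per hour
Combined rate: 1/3 + 1/2 = 5/6 per hour
Time = 1 / (5/6) = 6/5 = 1.2 hours

1.2 hours


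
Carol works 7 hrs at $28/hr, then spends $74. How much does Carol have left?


Calculate earnings:
7 x $28 = $196
Subtract spending:
$196 - $74 = $122

$122


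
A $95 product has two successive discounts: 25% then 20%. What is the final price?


First discount:
25% of $95 = $23.75
Price after first discount:
$95 - $23.75 = $71.25
Second discount:
20% of $71.25 = $14.25
Final price:
$71.25 - $14.25 = $57

$57


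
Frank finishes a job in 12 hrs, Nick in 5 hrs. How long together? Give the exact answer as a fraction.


Frank's rate: 1/12 of the job per hour
Nick's rate: 1/5 of the job per hour
Combined rate: 1/12 + 1/5 = 17/60 per hour
Time = 1 / (17/60) = 60/17 hours (≈ 3.53 hours)

60/17 hours


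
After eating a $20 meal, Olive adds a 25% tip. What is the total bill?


Calculate the tip:
25% of $20 = $5
Add tip to meal cost:
$20 + $5 = $25

$25


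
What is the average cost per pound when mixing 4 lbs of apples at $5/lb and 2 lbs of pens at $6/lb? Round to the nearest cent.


Cost of apples:
4 x $5 = $20
Cost of pens:
2 x $6 = $12
Total cost: $20 + $12 = $32
Total weight: 6 lbs
Average: $32 / 6 = $5.3333... ≈ $5.33/lb

$5.33/lb


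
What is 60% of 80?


Convert percentage to decimal:
60% = 0.6
Multiply:
80 x 0.6 = 48

48


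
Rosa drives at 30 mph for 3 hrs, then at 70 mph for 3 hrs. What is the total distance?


Leg 1 distance:
30 x 3 = 90 miles
Leg 2 distance:
70 x 3 = 210 miles
Total distance:
90 + 210 = 300 miles

300 miles


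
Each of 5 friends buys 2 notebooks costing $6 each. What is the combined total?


Cost per person:
2 x $6 = $12
Group total:
5 x $12 = $60

$60


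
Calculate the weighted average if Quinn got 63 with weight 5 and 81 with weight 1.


Weighted sum:
5 x 63 + 1 x 81 = 396
Total weight:
5 + 1 = 6
Weighted average:
396 / 6 = 66

66


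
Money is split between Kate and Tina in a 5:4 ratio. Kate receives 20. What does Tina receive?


Find the multiplier:
20 / 5 = 4
Apply to Tina's share:
4 x 4 = 16

16


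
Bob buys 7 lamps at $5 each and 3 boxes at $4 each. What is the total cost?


Cost of lamps:
7 x $5 = $35
Cost of boxes:
3 x $4 = $12
Add both:
$35 + $12 = $47

$47


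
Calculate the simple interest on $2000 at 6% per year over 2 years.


Use the formula I = P x R x T / 100
P x R x T = 2000 x 6 x 2 = 24000
I = 24000 / 100 = $240

$240


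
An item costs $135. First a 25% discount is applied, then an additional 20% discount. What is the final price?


First discount:
25% of $135 = $33.75
Price after first discount:
$135 - $33.75 = $101.25
Second discount:
20% of $101.25 = $20.25
Final price:
$101.25 - $20.25 = $81

$81


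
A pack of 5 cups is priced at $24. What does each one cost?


Total cost: $24
Number of items: 5
Unit price: $24 / 5 = $4.80

$4.80


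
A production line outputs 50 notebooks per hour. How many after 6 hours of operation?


Production rate: 50 notebooks per hour
Time: 6 hours
Total: 50 x 6 = 300 notebooks

300 notebooks


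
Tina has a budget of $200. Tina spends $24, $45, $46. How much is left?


Add up expenses:
$24 + $45 + $46 = $115
Subtract from budget:
$200 - $115 = $85

$85


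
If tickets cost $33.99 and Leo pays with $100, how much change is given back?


Start with the amount paid:
$100
Subtract the price:
$100 - $33.99 = $66.01

$66.01


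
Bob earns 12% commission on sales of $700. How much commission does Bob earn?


Convert rate to decimal:
12% = 0.12
Multiply by sales:
$700 x 0.12 = $84

$84


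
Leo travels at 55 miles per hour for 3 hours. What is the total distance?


Use the formula: distance = speed x time
Speed = 55 mph, Time = 3 hours
55 x 3 = 165 miles

165 miles


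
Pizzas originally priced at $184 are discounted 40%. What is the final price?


Calculate the discount amount:
40% of $184 = $73.60
Subtract from original:
$184 - $73.60 = $110.40

$110.40


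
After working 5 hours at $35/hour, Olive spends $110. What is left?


Calculate earnings:
5 x $35 = $175
Subtract spending:
$175 - $110 = $65

$65


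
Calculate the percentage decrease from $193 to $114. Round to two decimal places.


Find the absolute change:
|114 - 193| = 79
Divide by original and multiply by 100:
79 / 193 x 100 = 40.9326...% ≈ 40.93%

40.93%


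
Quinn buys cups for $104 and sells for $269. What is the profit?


Selling price = $269
Cost price = $104
Profit = selling price - cost price:
Profit = $269 - $104 = $165

$165


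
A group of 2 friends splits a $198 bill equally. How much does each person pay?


Total bill: $198
Number of people: 2
Each pays: $198 / 2 = $99

$99


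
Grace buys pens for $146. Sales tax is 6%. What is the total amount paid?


Calculate the tax:
6% of $146 = $8.76
Add tax to price:
$146 + $8.76 = $154.76

$154.76


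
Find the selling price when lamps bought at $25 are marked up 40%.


Calculate the markup amount:
40% of $25 = $10
Add to cost:
$25 + $10 = $35

$35


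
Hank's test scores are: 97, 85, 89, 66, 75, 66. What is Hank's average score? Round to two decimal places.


Add the scores:
97 + 85 + 89 + 66 + 75 + 66 = 478
Divide by the number of tests:
478 / 6 = 79.6666... ≈ 79.67

79.67


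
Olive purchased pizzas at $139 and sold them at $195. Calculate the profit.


Selling price = $195
Cost price = $139
Profit = selling price - cost price:
Profit = $195 - $139 = $56

$56


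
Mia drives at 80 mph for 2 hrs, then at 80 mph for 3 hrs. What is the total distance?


Leg 1 distance:
80 x 2 = 160 miles
Leg 2 distance:
80 x 3 = 240 miles
Total distance:
160 + 240 = 400 miles

400 miles


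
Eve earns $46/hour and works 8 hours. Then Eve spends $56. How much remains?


Calculate earnings:
8 x $46 = $368
Subtract spending:
$368 - $56 = $312

$312


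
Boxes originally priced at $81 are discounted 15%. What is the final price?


Calculate the discount amount:
15% of $81 = $12.15
Subtract from original:
$81 - $12.15 = $68.85

$68.85


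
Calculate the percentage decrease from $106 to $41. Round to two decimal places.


Find the absolute change:
|41 - 106| = 65
Divide by original and multiply by 100:
65 / 106 x 100 = 61.3207...% ≈ 61.32%

61.32%


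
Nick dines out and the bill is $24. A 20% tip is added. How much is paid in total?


Calculate the tip:
20% of $24 = $4.80
Add tip to meal cost:
$24 + $4.80 = $28.80

$28.80


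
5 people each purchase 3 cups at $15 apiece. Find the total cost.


Cost per person:
3 x $15 = $45
Group total:
5 x $45 = $225

$225


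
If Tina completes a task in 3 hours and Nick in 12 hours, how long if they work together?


Tina's rate: 1/3 of the job per hour
Nick's rate: 1/12 of the job per hour
Combined rate: 1/3 + 1/12 = 5/12 per hour
Time = 1 / (5/12) = 12/5 = 2.4 hours

2.4 hours


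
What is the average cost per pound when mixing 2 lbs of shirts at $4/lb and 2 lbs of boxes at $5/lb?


Cost of shirts:
2 x $4 = $8
Cost of boxes:
2 x $5 = $10
Total cost: $8 + $10 = $18
Total weight: 4 lbs
Average: $18 / 4 = $4.50/lb

$4.50/lb


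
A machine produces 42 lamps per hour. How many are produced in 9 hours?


Production rate: 42 lamps per hour
Time: 9 hours
Total: 42 x 9 = 378 lamps

378 lamps


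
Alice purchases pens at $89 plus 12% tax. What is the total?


Calculate the tax:
12% of $89 = $10.68
Add tax to price:
$89 + $10.68 = $99.68

$99.68


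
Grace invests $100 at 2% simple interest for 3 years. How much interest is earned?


Use the formula I = P x R x T / 100
P x R x T = 100 x 2 x 3 = 600
I = 600 / 100 = $6

$6


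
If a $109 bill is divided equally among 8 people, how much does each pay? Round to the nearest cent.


Total bill: $109
Number of people: 8
Each pays: $109 / 8 = $13.625 ≈ $13.63

$13.63


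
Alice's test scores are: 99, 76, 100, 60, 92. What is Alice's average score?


Add the scores:
99 + 76 + 100 + 60 + 92 = 427
Divide by the number of tests:
427 / 5 = 85.4

85.4


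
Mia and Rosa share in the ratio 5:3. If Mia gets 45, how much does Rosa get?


Find the multiplier:
45 / 5 = 9
Apply to Rosa's share:
3 x 9 = 27

27


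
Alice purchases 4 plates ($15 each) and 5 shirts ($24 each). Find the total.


Cost of plates:
4 x $15 = $60
Cost of shirts:
5 x $24 = $120
Add both:
$60 + $120 = $180

$180


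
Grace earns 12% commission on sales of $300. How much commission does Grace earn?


Convert rate to decimal:
12% = 0.12
Multiply by sales:
$300 x 0.12 = $36

$36


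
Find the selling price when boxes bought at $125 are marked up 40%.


Calculate the markup amount:
40% of $125 = $50
Add to cost:
$125 + $50 = $175

$175


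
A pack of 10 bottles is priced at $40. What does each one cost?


Total cost: $40
Number of items: 10
Unit price: $40 / 10 = $4

$4


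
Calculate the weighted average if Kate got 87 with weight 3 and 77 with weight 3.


Weighted sum:
3 x 87 + 3 x 77 = 492
Total weight:
3 + 3 = 6
Weighted average:
492 / 6 = 82

82


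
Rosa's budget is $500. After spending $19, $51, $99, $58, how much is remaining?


Add up expenses:
$19 + $51 + $99 + $58 = $227
Subtract from budget:
$500 - $227 = $273

$273


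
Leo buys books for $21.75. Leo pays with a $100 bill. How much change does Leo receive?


Start with the amount paid:
$100
Subtract the price:
$100 - $21.75 = $78.25

$78.25


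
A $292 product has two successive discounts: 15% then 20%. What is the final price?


First discount:
15% of $292 = $43.80
Price after first discount:
$292 - $43.80 = $248.20
Second discount:
20% of $248.20 = $49.64
Final price:
$248.20 - $49.64 = $198.56

$198.56


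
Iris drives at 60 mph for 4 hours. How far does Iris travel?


Use the formula: distance = speed x time
Speed = 60 mph, Time = 4 hours
60 x 4 = 240 miles

240 miles


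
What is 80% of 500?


Convert percentage to decimal:
80% = 0.8
Multiply:
500 x 0.8 = 400

400


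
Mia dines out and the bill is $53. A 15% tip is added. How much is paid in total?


Calculate the tip:
15% of $53 = $7.95
Add tip to meal cost:
$53 + $7.95 = $60.95

$60.95


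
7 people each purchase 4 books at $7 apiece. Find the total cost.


Cost per person:
4 x $7 = $28
Group total:
7 x $28 = $196

$196


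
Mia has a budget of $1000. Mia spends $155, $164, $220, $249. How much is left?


Add up expenses:
$155 + $164 + $220 + $249 = $788
Subtract from budget:
$1000 - $788 = $212

$212


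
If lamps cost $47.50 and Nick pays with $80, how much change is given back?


Start with the amount paid:
$80
Subtract the price:
$80 - $47.50 = $32.50

$32.50


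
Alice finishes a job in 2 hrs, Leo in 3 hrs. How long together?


Alice's rate: 1/2 of the job per hour
Leo's rate: 1/3 of the job per hour
Combined rate: 1/2 + 1/3 = 5/6 per hour
Time = 1 / (5/6) = 6/5 = 1.2 hours

1.2 hours


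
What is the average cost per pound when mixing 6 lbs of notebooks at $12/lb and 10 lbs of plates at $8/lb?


Cost of notebooks:
6 x $12 = $72
Cost of plates:
10 x $8 = $80
Total cost: $72 + $80 = $152
Total weight: 16 lbs
Average: $152 / 16 = $9.50/lb

$9.50/lb
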